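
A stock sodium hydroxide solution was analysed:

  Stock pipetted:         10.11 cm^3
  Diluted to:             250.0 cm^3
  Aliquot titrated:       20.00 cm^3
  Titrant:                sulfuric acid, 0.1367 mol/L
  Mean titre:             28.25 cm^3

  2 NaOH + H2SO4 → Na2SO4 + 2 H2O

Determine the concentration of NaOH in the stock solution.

9.549 mol/L

n(H2SO4) = 0.02825 × 0.1367 = 3.862 × 10^-3 mol
From the 2:1 ratio, n(NaOH) in the aliquot = 2/1 × 3.862 × 10^-3 = 7.724 × 10^-3 mol
[NaOH]_dilute = 7.724 × 10^-3 / 0.02000 = 0.3862 mol/L
Dilution factor = 250.0 / 10.11 = 24.73
[NaOH]_stock = 0.3862 × 24.73 = 9.549 mol/L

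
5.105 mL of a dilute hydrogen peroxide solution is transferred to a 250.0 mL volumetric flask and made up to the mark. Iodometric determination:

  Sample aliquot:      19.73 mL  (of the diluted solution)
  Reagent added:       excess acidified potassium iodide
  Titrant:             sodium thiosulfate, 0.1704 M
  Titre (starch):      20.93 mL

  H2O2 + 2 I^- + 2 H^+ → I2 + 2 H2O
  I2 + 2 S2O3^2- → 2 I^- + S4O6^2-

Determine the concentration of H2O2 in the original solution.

n(S2O3^2-) = 0.02093 × 0.1704 = 3.566 × 10^-3 mol
n(I2) = n(S2O3^2-)/2 = 1.783 × 10^-3 mol
n(H2O2) in the aliquot = 1.783 × 10^-3 mol (1:1 ratio)
[H2O2]_dilute = 1.783 × 10^-3 / 0.01973 = 0.09038 mol/L
[H2O2]_original = 0.09038 × 250.0/5.105 = 4.426 mol/L

4.426 M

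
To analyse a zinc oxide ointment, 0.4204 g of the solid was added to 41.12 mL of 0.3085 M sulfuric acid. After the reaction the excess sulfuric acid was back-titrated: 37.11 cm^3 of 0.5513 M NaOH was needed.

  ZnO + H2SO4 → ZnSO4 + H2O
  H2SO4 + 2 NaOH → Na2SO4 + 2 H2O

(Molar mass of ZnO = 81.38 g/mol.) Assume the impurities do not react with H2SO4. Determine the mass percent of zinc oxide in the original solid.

47.55 %

n(H2SO4) added = 0.04112 × 0.3085 = 0.01269 mol
n(NaOH) used in back-titration = 0.03711 × 0.5513 = 0.02046 mol
From the 1:2 ratio, n(H2SO4) left over = 1/2 × 0.02046 = 0.01023 mol
n(H2SO4) consumed by analyte = 0.01269 − 0.01023 = 2.456 × 10^-3 mol
n(ZnO) = 2.456 × 10^-3 mol (1:1 ratio)
mass of ZnO = 2.456 × 10^-3 × 81.38 = 0.1999 g
% ZnO = 0.1999 / 0.4204 × 100 = 47.55 %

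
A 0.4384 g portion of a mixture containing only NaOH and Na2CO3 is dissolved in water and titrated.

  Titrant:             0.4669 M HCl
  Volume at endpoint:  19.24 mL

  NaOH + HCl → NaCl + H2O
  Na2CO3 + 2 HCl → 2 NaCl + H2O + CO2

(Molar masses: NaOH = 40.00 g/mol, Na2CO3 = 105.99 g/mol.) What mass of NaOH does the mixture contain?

n(HCl) = 0.01924 × 0.4669 = 8.983 × 10^-3 mol
Let x = n(NaOH), y = n(Na2CO3).
Titrant: 1x + 2y = 8.983 × 10^-3;  mass: 40.00x + 105.99y = 0.4384
Solving, x = 2.898 × 10^-3 mol, y = 3.042 × 10^-3 mol
mass of NaOH = 2.898 × 10^-3 × 40.00 = 0.1159 g

0.1159 g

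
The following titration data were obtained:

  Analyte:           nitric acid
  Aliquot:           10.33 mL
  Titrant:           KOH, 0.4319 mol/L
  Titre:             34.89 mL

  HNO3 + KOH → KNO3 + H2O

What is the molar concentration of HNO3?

1.459 mol/L

n(KOH) = 0.03489 L × 0.4319 mol/L = 0.01507 mol
n(HNO3) = 0.01507 mol (1:1 mole ratio)
[HNO3] = 0.01507 mol / 0.01033 L = 1.459 mol/L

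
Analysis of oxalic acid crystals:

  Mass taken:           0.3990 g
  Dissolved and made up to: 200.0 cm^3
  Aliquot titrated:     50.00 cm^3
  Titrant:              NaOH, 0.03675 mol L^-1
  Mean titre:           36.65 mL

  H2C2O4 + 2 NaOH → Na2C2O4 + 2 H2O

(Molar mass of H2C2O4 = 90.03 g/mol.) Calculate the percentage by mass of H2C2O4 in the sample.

60.78 %

n(NaOH) per titration = 0.03665 × 0.03675 = 1.347 × 10^-3 mol
From the 1:2 ratio, n(H2C2O4) in each aliquot = 1/2 × 1.347 × 10^-3 = 6.734 × 10^-4 mol
n(H2C2O4) in the whole flask = 6.734 × 10^-4 × 200.0/50.00 = 2.694 × 10^-3 mol
mass of H2C2O4 = 2.694 × 10^-3 × 90.03 = 0.2425 g
% H2C2O4 = 0.2425 / 0.3990 × 100 = 60.78 %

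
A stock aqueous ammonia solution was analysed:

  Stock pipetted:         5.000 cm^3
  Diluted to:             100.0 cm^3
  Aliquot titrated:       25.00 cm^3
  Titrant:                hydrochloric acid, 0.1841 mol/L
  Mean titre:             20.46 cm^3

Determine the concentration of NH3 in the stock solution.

NH3 + HCl → NH4Cl
n(HCl) = 0.02046 × 0.1841 = 3.767 × 10^-3 mol
n(NH3) in the aliquot = 3.767 × 10^-3 mol (1:1 ratio)
[NH3]_dilute = 3.767 × 10^-3 / 0.02500 = 0.1507 mol/L
Dilution factor = 100.0 / 5.000 = 20.00
[NH3]_stock = 0.1507 × 20.00 = 3.013 mol/L

3.013 mol/L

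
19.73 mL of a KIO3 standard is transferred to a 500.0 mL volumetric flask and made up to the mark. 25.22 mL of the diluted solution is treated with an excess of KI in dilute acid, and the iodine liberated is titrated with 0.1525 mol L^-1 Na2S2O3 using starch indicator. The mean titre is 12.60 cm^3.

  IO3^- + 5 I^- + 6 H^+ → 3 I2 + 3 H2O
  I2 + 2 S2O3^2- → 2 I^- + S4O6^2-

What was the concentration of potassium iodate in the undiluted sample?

n(S2O3^2-) = 0.01260 × 0.1525 = 1.921 × 10^-3 mol
n(I2) = n(S2O3^2-)/2 = 9.607 × 10^-4 mol
From the 1:3 ratio, n(IO3^-) in the aliquot = 1/3 × 9.607 × 10^-4 = 3.202 × 10^-4 mol
[IO3^-]_dilute = 3.202 × 10^-4 / 0.02522 = 0.01270 mol/L
[IO3^-]_original = 0.01270 × 500.0/19.73 = 0.3218 mol/L

0.3218 mol/L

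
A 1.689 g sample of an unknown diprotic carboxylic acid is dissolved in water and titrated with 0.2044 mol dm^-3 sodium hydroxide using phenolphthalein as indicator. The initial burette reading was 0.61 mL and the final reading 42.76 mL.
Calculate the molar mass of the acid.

n(NaOH) = 0.04215 L × 0.2044 mol/L = 8.615 × 10^-3 mol
From the 1:2 ratio, n(H2A) = 1/2 × 8.615 × 10^-3 = 4.308 × 10^-3 mol
M = m / n = 1.689 g / 4.308 × 10^-3 mol = 392.1 g/mol

392.1 g/mol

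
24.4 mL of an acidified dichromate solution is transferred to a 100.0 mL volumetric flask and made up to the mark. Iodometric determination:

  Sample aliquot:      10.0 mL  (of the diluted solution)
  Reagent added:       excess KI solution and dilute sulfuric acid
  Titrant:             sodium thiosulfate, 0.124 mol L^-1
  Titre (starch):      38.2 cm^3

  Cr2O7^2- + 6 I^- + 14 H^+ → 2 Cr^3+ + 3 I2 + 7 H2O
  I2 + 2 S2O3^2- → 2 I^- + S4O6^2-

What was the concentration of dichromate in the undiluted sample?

n(S2O3^2-) = 0.0382 × 0.124 = 4.74 × 10^-3 mol
n(I2) = n(S2O3^2-)/2 = 2.37 × 10^-3 mol
From the 1:3 ratio, n(Cr2O7^2-) in the aliquot = 1/3 × 2.37 × 10^-3 = 7.89 × 10^-4 mol
[Cr2O7^2-]_dilute = 7.89 × 10^-4 / 0.0100 = 0.0789 mol/L
[Cr2O7^2-]_original = 0.0789 × 100.0/24.4 = 0.324 mol/L

0.324 mol/L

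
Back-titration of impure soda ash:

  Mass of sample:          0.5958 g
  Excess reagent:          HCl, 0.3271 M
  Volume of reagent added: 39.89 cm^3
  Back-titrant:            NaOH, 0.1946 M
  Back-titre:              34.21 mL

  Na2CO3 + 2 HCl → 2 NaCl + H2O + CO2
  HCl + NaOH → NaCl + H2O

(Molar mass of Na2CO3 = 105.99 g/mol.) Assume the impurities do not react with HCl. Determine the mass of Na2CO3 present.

n(HCl) added = 0.03989 × 0.3271 = 0.01305 mol
n(NaOH) used in back-titration = 0.03421 × 0.1946 = 6.657 × 10^-3 mol
n(HCl) left over = 6.657 × 10^-3 mol (1:1 ratio)
n(HCl) consumed by analyte = 0.01305 − 6.657 × 10^-3 = 6.391 × 10^-3 mol
From the 1:2 ratio, n(Na2CO3) = 1/2 × 6.391 × 10^-3 = 3.195 × 10^-3 mol
mass of Na2CO3 = 3.195 × 10^-3 × 105.99 = 0.3387 g

0.3387 g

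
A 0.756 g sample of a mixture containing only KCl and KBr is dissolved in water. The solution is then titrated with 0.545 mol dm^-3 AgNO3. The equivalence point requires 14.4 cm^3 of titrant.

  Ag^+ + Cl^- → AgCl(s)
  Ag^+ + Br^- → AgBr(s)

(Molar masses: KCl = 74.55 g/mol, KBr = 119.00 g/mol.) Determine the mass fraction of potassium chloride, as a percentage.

39.5 %

n(AgNO3) = 0.0144 × 0.545 = 7.85 × 10^-3 mol
Let x = n(KCl), y = n(KBr).
Titrant: 1x + 1y = 7.85 × 10^-3;  mass: 74.55x + 119.00y = 0.756
Solving, x = 4.00 × 10^-3 mol, y = 3.85 × 10^-3 mol
mass of KCl = 4.00 × 10^-3 × 74.55 = 0.298 g
% KCl = 0.298 / 0.756 × 100 = 39.5 %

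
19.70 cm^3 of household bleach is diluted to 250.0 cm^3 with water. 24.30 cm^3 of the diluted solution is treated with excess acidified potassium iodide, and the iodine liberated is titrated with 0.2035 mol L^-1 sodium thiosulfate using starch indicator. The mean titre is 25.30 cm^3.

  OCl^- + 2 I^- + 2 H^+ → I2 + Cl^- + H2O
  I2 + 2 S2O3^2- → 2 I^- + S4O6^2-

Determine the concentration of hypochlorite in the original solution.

1.344 mol/L

n(S2O3^2-) = 0.02530 × 0.2035 = 5.149 × 10^-3 mol
n(I2) = n(S2O3^2-)/2 = 2.574 × 10^-3 mol
n(OCl^-) in the aliquot = 2.574 × 10^-3 mol (1:1 ratio)
[OCl^-]_dilute = 2.574 × 10^-3 / 0.02430 = 0.1059 mol/L
[OCl^-]_original = 0.1059 × 250.0/19.70 = 1.344 mol/L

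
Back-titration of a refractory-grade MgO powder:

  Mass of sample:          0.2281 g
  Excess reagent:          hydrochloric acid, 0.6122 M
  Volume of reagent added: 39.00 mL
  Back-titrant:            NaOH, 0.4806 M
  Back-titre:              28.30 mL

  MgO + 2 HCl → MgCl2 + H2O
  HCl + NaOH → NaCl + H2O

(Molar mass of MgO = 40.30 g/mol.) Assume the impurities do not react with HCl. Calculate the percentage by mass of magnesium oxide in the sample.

n(HCl) added = 0.03900 × 0.6122 = 0.02388 mol
n(NaOH) used in back-titration = 0.02830 × 0.4806 = 0.01360 mol
n(HCl) left over = 0.01360 mol (1:1 ratio)
n(HCl) consumed by analyte = 0.02388 − 0.01360 = 0.01027 mol
From the 1:2 ratio, n(MgO) = 1/2 × 0.01027 = 5.137 × 10^-3 mol
mass of MgO = 5.137 × 10^-3 × 40.30 = 0.2070 g
% MgO = 0.2070 / 0.2281 × 100 = 90.77 %

90.77 %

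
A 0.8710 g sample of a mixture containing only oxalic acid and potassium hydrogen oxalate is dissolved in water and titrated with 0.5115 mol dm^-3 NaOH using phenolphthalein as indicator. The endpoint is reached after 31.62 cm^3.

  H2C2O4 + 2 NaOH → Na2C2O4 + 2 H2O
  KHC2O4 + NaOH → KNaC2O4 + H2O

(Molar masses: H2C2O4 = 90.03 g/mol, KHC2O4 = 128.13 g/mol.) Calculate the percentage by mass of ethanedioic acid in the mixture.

74.70 %

n(NaOH) = 0.03162 × 0.5115 = 0.01617 mol
Let x = n(H2C2O4), y = n(KHC2O4).
Titrant: 2x + 1y = 0.01617;  mass: 90.03x + 128.13y = 0.8710
Solving, x = 7.227 × 10^-3 mol, y = 1.720 × 10^-3 mol
mass of H2C2O4 = 7.227 × 10^-3 × 90.03 = 0.6506 g
% H2C2O4 = 0.6506 / 0.8710 × 100 = 74.70 %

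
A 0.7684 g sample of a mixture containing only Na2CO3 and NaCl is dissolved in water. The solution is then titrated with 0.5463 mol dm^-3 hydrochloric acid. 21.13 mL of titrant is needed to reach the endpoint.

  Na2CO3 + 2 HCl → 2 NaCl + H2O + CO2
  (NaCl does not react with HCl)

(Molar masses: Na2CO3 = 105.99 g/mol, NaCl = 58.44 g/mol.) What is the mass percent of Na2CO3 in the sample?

n(HCl) = 0.02113 × 0.5463 = 0.01154 mol
Let x = n(Na2CO3), y = n(NaCl).
Titrant: 2x = 0.01154;  mass: 105.99x + 58.44y = 0.7684
Solving, x = 5.772 × 10^-3 mol, y = 2.681 × 10^-3 mol
mass of Na2CO3 = 5.772 × 10^-3 × 105.99 = 0.6117 g
% Na2CO3 = 0.6117 / 0.7684 × 100 = 79.61 %

79.61 %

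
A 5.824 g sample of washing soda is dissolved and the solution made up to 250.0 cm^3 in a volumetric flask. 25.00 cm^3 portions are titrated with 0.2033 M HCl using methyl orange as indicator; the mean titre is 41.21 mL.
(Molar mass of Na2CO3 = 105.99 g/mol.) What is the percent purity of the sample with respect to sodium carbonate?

76.23 %

Na2CO3 + 2 HCl → 2 NaCl + H2O + CO2
n(HCl) per titration = 0.04121 × 0.2033 = 8.378 × 10^-3 mol
From the 1:2 ratio, n(Na2CO3) in each aliquot = 1/2 × 8.378 × 10^-3 = 4.189 × 10^-3 mol
n(Na2CO3) in the whole flask = 4.189 × 10^-3 × 250.0/25.00 = 0.04189 mol
mass of Na2CO3 = 0.04189 × 105.99 = 4.440 g
% Na2CO3 = 4.440 / 5.824 × 100 = 76.23 %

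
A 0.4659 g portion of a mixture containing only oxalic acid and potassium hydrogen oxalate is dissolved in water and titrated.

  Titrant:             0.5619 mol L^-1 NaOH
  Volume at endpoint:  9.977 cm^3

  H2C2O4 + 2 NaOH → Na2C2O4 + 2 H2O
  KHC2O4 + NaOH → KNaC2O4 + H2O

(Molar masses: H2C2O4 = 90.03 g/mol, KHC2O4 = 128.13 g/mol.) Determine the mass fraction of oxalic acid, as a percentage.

n(NaOH) = 0.009977 × 0.5619 = 5.606 × 10^-3 mol
Let x = n(H2C2O4), y = n(KHC2O4).
Titrant: 2x + 1y = 5.606 × 10^-3;  mass: 90.03x + 128.13y = 0.4659
Solving, x = 1.518 × 10^-3 mol, y = 2.569 × 10^-3 mol
mass of H2C2O4 = 1.518 × 10^-3 × 90.03 = 0.1367 g
% H2C2O4 = 0.1367 / 0.4659 × 100 = 29.34 %

29.34 %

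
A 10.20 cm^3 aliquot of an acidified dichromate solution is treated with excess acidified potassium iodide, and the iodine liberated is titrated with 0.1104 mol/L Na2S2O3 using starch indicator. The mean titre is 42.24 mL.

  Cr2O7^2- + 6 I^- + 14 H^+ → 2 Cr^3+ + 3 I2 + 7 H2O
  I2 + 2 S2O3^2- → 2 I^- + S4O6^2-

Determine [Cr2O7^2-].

0.07620 mol/L

n(S2O3^2-) = 0.04224 × 0.1104 = 4.663 × 10^-3 mol
n(I2) = n(S2O3^2-)/2 = 2.332 × 10^-3 mol
From the 1:3 ratio, n(Cr2O7^2-) in the aliquot = 1/3 × 2.332 × 10^-3 = 7.772 × 10^-4 mol
[Cr2O7^2-] = 7.772 × 10^-4 / 0.01020 = 0.07620 mol/L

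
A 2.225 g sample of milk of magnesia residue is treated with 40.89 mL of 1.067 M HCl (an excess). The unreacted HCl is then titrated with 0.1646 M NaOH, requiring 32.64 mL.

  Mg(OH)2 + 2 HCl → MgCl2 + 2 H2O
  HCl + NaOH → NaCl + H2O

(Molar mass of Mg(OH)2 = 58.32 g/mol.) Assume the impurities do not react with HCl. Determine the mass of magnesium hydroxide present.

1.116 g

n(HCl) added = 0.04089 × 1.067 = 0.04363 mol
n(NaOH) used in back-titration = 0.03264 × 0.1646 = 5.373 × 10^-3 mol
n(HCl) left over = 5.373 × 10^-3 mol (1:1 ratio)
n(HCl) consumed by analyte = 0.04363 − 5.373 × 10^-3 = 0.03826 mol
From the 1:2 ratio, n(Mg(OH)2) = 1/2 × 0.03826 = 0.01913 mol
mass of Mg(OH)2 = 0.01913 × 58.32 = 1.116 g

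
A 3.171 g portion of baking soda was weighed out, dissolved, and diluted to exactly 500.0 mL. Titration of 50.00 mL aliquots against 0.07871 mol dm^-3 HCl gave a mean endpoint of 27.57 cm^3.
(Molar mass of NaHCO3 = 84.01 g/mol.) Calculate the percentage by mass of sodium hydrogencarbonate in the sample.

NaHCO3 + HCl → NaCl + H2O + CO2
n(HCl) per titration = 0.02757 × 0.07871 = 2.170 × 10^-3 mol
n(NaHCO3) in each aliquot = 2.170 × 10^-3 mol (1:1 ratio)
n(NaHCO3) in the whole flask = 2.170 × 10^-3 × 500.0/50.00 = 0.02170 mol
mass of NaHCO3 = 0.02170 × 84.01 = 1.823 g
% NaHCO3 = 1.823 / 3.171 × 100 = 57.49 %

57.49 %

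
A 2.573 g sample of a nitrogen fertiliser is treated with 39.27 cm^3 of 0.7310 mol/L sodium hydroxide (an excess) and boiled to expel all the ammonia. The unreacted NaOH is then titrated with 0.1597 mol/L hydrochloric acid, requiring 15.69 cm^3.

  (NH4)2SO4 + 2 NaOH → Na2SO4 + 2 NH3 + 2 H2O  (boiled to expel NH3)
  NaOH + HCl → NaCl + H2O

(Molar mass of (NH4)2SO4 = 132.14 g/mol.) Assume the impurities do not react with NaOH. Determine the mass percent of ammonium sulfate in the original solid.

n(NaOH) added = 0.03927 × 0.7310 = 0.02871 mol
n(HCl) used in back-titration = 0.01569 × 0.1597 = 2.506 × 10^-3 mol
n(NaOH) left over = 2.506 × 10^-3 mol (1:1 ratio)
n(NaOH) consumed by analyte = 0.02871 − 2.506 × 10^-3 = 0.02620 mol
From the 1:2 ratio, n((NH4)2SO4) = 1/2 × 0.02620 = 0.01310 mol
mass of (NH4)2SO4 = 0.01310 × 132.14 = 1.731 g
% (NH4)2SO4 = 1.731 / 2.573 × 100 = 67.28 %

67.28 %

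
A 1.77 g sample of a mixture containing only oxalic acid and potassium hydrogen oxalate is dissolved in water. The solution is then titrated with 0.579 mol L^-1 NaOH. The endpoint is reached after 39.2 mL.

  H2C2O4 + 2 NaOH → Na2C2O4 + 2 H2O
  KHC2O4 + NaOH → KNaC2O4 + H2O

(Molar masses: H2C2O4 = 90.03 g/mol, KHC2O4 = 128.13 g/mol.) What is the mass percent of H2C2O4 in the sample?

34.8 %

n(NaOH) = 0.0392 × 0.579 = 0.0227 mol
Let x = n(H2C2O4), y = n(KHC2O4).
Titrant: 2x + 1y = 0.0227;  mass: 90.03x + 128.13y = 1.77
Solving, x = 6.85 × 10^-3 mol, y = 9.00 × 10^-3 mol
mass of H2C2O4 = 6.85 × 10^-3 × 90.03 = 0.616 g
% H2C2O4 = 0.616 / 1.77 × 100 = 34.8 %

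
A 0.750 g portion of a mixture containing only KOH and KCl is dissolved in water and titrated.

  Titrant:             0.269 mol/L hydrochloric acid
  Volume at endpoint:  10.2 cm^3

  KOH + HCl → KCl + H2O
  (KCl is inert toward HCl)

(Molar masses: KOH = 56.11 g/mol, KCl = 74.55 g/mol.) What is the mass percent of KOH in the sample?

n(HCl) = 0.0102 × 0.269 = 2.74 × 10^-3 mol
Let x = n(KOH), y = n(KCl).
Titrant: 1x = 2.74 × 10^-3;  mass: 56.11x + 74.55y = 0.750
Solving, x = 2.74 × 10^-3 mol, y = 8.00 × 10^-3 mol
mass of KOH = 2.74 × 10^-3 × 56.11 = 0.154 g
% KOH = 0.154 / 0.750 × 100 = 20.5 %

20.5 %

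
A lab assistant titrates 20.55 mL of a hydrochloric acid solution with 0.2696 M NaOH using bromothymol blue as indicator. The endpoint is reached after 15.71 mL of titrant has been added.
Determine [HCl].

HCl + NaOH → NaCl + H2O
n(NaOH) = 0.01571 L × 0.2696 mol/L = 4.235 × 10^-3 mol
n(HCl) = 4.235 × 10^-3 mol (1:1 mole ratio)
[HCl] = 4.235 × 10^-3 mol / 0.02055 L = 0.2061 mol/L

0.2061 M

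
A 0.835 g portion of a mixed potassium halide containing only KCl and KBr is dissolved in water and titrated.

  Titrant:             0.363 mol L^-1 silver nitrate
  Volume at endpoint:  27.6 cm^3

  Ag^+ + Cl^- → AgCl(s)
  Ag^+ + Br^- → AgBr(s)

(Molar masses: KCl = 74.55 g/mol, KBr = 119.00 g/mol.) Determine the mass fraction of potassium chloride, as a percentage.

71.8 %

n(AgNO3) = 0.0276 × 0.363 = 0.0100 mol
Let x = n(KCl), y = n(KBr).
Titrant: 1x + 1y = 0.0100;  mass: 74.55x + 119.00y = 0.835
Solving, x = 8.04 × 10^-3 mol, y = 1.98 × 10^-3 mol
mass of KCl = 8.04 × 10^-3 × 74.55 = 0.599 g
% KCl = 0.599 / 0.835 × 100 = 71.8 %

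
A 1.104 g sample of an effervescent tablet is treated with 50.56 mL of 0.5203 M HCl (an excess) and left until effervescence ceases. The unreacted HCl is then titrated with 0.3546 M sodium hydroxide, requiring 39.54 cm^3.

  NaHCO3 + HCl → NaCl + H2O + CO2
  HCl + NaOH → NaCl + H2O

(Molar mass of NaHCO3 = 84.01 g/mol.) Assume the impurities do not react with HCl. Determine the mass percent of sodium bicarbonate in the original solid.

93.49 %

n(HCl) added = 0.05056 × 0.5203 = 0.02631 mol
n(NaOH) used in back-titration = 0.03954 × 0.3546 = 0.01402 mol
n(HCl) left over = 0.01402 mol (1:1 ratio)
n(HCl) consumed by analyte = 0.02631 − 0.01402 = 0.01229 mol
n(NaHCO3) = 0.01229 mol (1:1 ratio)
mass of NaHCO3 = 0.01229 × 84.01 = 1.032 g
% NaHCO3 = 1.032 / 1.104 × 100 = 93.49 %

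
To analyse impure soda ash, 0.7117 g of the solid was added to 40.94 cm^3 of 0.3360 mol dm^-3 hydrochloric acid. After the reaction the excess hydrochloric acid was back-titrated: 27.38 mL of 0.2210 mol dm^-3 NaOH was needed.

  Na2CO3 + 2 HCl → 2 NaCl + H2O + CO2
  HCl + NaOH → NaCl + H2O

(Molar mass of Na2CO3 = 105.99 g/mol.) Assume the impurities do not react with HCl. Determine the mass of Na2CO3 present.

n(HCl) added = 0.04094 × 0.3360 = 0.01376 mol
n(NaOH) used in back-titration = 0.02738 × 0.2210 = 6.051 × 10^-3 mol
n(HCl) left over = 6.051 × 10^-3 mol (1:1 ratio)
n(HCl) consumed by analyte = 0.01376 − 6.051 × 10^-3 = 7.705 × 10^-3 mol
From the 1:2 ratio, n(Na2CO3) = 1/2 × 7.705 × 10^-3 = 3.852 × 10^-3 mol
mass of Na2CO3 = 3.852 × 10^-3 × 105.99 = 0.4083 g

0.4083 g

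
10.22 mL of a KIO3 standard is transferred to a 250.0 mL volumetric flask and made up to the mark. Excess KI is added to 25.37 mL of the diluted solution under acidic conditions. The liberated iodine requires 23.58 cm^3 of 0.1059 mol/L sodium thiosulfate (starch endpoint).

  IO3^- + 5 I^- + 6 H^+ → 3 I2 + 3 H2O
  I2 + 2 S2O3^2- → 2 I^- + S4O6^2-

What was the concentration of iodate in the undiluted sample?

n(S2O3^2-) = 0.02358 × 0.1059 = 2.497 × 10^-3 mol
n(I2) = n(S2O3^2-)/2 = 1.249 × 10^-3 mol
From the 1:3 ratio, n(IO3^-) in the aliquot = 1/3 × 1.249 × 10^-3 = 4.162 × 10^-4 mol
[IO3^-]_dilute = 4.162 × 10^-4 / 0.02537 = 0.01640 mol/L
[IO3^-]_original = 0.01640 × 250.0/10.22 = 0.4013 mol/L

0.4013 mol/L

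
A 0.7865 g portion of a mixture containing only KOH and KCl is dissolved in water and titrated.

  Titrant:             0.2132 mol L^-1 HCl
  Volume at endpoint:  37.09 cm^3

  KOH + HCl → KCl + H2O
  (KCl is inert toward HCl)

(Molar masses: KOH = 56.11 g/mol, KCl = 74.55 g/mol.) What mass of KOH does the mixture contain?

0.4437 g

n(HCl) = 0.03709 × 0.2132 = 7.908 × 10^-3 mol
Let x = n(KOH), y = n(KCl).
Titrant: 1x = 7.908 × 10^-3;  mass: 56.11x + 74.55y = 0.7865
Solving, x = 7.908 × 10^-3 mol, y = 4.598 × 10^-3 mol
mass of KOH = 7.908 × 10^-3 × 56.11 = 0.4437 g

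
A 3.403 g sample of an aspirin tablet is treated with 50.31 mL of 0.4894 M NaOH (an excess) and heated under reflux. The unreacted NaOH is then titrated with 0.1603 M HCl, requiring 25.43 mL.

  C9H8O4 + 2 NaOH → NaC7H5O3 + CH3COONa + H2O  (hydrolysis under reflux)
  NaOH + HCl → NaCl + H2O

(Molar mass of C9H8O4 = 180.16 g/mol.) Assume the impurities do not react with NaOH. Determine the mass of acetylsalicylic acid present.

1.851 g

n(NaOH) added = 0.05031 × 0.4894 = 0.02462 mol
n(HCl) used in back-titration = 0.02543 × 0.1603 = 4.076 × 10^-3 mol
n(NaOH) left over = 4.076 × 10^-3 mol (1:1 ratio)
n(NaOH) consumed by analyte = 0.02462 − 4.076 × 10^-3 = 0.02055 mol
From the 1:2 ratio, n(C9H8O4) = 1/2 × 0.02055 = 0.01027 mol
mass of C9H8O4 = 0.01027 × 180.16 = 1.851 g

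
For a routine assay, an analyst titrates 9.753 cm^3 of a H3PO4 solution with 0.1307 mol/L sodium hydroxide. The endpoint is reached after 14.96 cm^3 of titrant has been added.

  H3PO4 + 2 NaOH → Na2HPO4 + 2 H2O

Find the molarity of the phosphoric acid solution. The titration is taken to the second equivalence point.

n(NaOH) = 0.01496 L × 0.1307 mol/L = 1.955 × 10^-3 mol
From the 1:2 mole ratio, n(H3PO4) = 1/2 × 1.955 × 10^-3 = 9.776 × 10^-4 mol
[H3PO4] = 9.776 × 10^-4 mol / 0.009753 L = 0.1002 mol/L

0.1002 mol/L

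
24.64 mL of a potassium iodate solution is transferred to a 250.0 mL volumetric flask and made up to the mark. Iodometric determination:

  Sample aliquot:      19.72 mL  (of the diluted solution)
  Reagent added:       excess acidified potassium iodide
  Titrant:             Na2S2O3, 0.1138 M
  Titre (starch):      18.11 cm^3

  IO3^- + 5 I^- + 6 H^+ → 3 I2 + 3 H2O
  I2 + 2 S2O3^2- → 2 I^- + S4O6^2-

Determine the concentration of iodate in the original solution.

0.1767 M

n(S2O3^2-) = 0.01811 × 0.1138 = 2.061 × 10^-3 mol
n(I2) = n(S2O3^2-)/2 = 1.030 × 10^-3 mol
From the 1:3 ratio, n(IO3^-) in the aliquot = 1/3 × 1.030 × 10^-3 = 3.435 × 10^-4 mol
[IO3^-]_dilute = 3.435 × 10^-4 / 0.01972 = 0.01742 mol/L
[IO3^-]_original = 0.01742 × 250.0/24.64 = 0.1767 mol/L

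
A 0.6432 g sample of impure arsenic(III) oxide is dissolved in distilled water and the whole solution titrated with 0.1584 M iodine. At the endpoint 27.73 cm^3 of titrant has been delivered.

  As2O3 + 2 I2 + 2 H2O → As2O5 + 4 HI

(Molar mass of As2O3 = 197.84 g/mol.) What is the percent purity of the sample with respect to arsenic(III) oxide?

67.55 %

n(I2) = 0.02773 L × 0.1584 mol/L = 4.392 × 10^-3 mol
From the 1:2 ratio, n(As2O3) = 1/2 × 4.392 × 10^-3 = 2.196 × 10^-3 mol
mass of As2O3 = 2.196 × 10^-3 × 197.84 g/mol = 0.4345 g
% As2O3 = 0.4345 / 0.6432 × 100 = 67.55 %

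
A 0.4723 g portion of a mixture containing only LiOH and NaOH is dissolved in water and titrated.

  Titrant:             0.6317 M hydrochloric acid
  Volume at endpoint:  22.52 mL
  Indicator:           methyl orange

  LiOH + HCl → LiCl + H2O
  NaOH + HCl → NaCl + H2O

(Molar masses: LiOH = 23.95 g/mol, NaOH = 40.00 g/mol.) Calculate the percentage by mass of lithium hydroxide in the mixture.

n(HCl) = 0.02252 × 0.6317 = 0.01423 mol
Let x = n(LiOH), y = n(NaOH).
Titrant: 1x + 1y = 0.01423;  mass: 23.95x + 40.00y = 0.4723
Solving, x = 6.027 × 10^-3 mol, y = 8.199 × 10^-3 mol
mass of LiOH = 6.027 × 10^-3 × 23.95 = 0.1443 g
% LiOH = 0.1443 / 0.4723 × 100 = 30.56 %

30.56 %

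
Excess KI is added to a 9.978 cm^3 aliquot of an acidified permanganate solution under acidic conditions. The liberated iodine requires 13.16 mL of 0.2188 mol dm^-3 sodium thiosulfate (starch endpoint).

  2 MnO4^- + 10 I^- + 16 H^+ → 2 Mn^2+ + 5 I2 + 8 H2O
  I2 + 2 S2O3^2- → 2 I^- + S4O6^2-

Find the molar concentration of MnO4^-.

0.05772 mol/L

n(S2O3^2-) = 0.01316 × 0.2188 = 2.879 × 10^-3 mol
n(I2) = n(S2O3^2-)/2 = 1.440 × 10^-3 mol
From the 2:5 ratio, n(MnO4^-) in the aliquot = 2/5 × 1.440 × 10^-3 = 5.759 × 10^-4 mol
[MnO4^-] = 5.759 × 10^-4 / 0.009978 = 0.05772 mol/L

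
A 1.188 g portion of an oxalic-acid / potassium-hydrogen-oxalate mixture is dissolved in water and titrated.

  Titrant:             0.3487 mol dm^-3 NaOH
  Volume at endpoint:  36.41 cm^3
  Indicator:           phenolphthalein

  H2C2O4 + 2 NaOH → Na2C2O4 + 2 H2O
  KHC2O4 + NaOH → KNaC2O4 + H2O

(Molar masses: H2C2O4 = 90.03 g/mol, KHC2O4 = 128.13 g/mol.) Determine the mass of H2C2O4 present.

n(NaOH) = 0.03641 × 0.3487 = 0.01270 mol
Let x = n(H2C2O4), y = n(KHC2O4).
Titrant: 2x + 1y = 0.01270;  mass: 90.03x + 128.13y = 1.188
Solving, x = 2.639 × 10^-3 mol, y = 7.417 × 10^-3 mol
mass of H2C2O4 = 2.639 × 10^-3 × 90.03 = 0.2376 g

0.2376 g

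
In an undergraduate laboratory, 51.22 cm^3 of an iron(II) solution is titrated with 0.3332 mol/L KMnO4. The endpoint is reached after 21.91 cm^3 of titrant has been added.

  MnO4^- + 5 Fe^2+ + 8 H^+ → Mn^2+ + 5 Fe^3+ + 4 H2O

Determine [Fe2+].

n(KMnO4) = 0.02191 L × 0.3332 mol/L = 7.300 × 10^-3 mol
From the 5:1 mole ratio, n(Fe2+) = 5/1 × 7.300 × 10^-3 = 0.03650 mol
[Fe2+] = 0.03650 mol / 0.05122 L = 0.7127 mol/L

0.7127 mol/L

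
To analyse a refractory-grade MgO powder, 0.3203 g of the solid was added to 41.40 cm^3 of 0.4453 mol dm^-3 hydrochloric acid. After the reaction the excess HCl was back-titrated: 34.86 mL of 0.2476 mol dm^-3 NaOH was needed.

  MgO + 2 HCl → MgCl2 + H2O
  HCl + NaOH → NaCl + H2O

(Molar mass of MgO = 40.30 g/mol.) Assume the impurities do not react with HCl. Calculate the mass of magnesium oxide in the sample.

0.1976 g

n(HCl) added = 0.04140 × 0.4453 = 0.01844 mol
n(NaOH) used in back-titration = 0.03486 × 0.2476 = 8.631 × 10^-3 mol
n(HCl) left over = 8.631 × 10^-3 mol (1:1 ratio)
n(HCl) consumed by analyte = 0.01844 − 8.631 × 10^-3 = 9.804 × 10^-3 mol
From the 1:2 ratio, n(MgO) = 1/2 × 9.804 × 10^-3 = 4.902 × 10^-3 mol
mass of MgO = 4.902 × 10^-3 × 40.30 = 0.1976 g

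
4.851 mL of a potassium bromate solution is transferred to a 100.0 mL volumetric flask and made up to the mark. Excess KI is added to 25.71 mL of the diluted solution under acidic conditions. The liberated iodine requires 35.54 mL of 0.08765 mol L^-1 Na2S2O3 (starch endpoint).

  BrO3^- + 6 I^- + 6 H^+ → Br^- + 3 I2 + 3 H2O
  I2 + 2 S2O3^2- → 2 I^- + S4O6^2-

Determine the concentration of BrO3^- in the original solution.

0.4163 mol/L

n(S2O3^2-) = 0.03554 × 0.08765 = 3.115 × 10^-3 mol
n(I2) = n(S2O3^2-)/2 = 1.558 × 10^-3 mol
From the 1:3 ratio, n(BrO3^-) in the aliquot = 1/3 × 1.558 × 10^-3 = 5.192 × 10^-4 mol
[BrO3^-]_dilute = 5.192 × 10^-4 / 0.02571 = 0.02019 mol/L
[BrO3^-]_original = 0.02019 × 100.0/4.851 = 0.4163 mol/L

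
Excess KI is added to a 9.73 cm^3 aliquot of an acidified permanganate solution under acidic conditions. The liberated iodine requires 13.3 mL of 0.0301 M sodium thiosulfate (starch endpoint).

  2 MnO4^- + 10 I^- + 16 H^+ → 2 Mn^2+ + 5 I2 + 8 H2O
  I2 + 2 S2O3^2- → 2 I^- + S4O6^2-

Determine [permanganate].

0.00823 M

n(S2O3^2-) = 0.0133 × 0.0301 = 4.00 × 10^-4 mol
n(I2) = n(S2O3^2-)/2 = 2.00 × 10^-4 mol
From the 2:5 ratio, n(MnO4^-) in the aliquot = 2/5 × 2.00 × 10^-4 = 8.01 × 10^-5 mol
[MnO4^-] = 8.01 × 10^-5 / 0.00973 = 0.00823 mol/L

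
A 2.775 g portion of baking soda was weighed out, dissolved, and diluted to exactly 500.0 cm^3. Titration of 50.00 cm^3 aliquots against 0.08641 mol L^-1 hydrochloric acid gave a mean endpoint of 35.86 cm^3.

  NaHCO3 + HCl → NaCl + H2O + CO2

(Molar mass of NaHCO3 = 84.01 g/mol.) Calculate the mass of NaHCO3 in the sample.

n(HCl) per titration = 0.03586 × 0.08641 = 3.099 × 10^-3 mol
n(NaHCO3) in each aliquot = 3.099 × 10^-3 mol (1:1 ratio)
n(NaHCO3) in the whole flask = 3.099 × 10^-3 × 500.0/50.00 = 0.03099 mol
mass of NaHCO3 = 0.03099 × 84.01 = 2.603 g

2.603 g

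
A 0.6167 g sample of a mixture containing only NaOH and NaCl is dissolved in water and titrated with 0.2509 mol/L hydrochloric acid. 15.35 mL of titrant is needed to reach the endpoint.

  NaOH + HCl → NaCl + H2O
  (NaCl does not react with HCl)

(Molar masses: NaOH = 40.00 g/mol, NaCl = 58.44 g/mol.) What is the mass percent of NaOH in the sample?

n(HCl) = 0.01535 × 0.2509 = 3.851 × 10^-3 mol
Let x = n(NaOH), y = n(NaCl).
Titrant: 1x = 3.851 × 10^-3;  mass: 40.00x + 58.44y = 0.6167
Solving, x = 3.851 × 10^-3 mol, y = 7.917 × 10^-3 mol
mass of NaOH = 3.851 × 10^-3 × 40.00 = 0.1541 g
% NaOH = 0.1541 / 0.6167 × 100 = 24.98 %

24.98 %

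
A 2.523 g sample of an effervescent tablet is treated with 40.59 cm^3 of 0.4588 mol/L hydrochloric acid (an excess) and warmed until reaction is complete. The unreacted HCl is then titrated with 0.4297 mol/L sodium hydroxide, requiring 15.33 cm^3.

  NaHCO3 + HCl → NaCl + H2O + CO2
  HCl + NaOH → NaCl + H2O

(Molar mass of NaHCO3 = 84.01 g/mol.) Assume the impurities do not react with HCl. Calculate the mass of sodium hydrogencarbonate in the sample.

n(HCl) added = 0.04059 × 0.4588 = 0.01862 mol
n(NaOH) used in back-titration = 0.01533 × 0.4297 = 6.587 × 10^-3 mol
n(HCl) left over = 6.587 × 10^-3 mol (1:1 ratio)
n(HCl) consumed by analyte = 0.01862 − 6.587 × 10^-3 = 0.01204 mol
n(NaHCO3) = 0.01204 mol (1:1 ratio)
mass of NaHCO3 = 0.01204 × 84.01 = 1.011 g

1.011 g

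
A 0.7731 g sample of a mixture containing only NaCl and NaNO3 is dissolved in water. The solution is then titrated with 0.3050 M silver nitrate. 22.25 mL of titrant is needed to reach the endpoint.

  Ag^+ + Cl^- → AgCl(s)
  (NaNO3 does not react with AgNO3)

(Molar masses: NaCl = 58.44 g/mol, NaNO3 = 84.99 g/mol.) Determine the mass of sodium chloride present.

0.3966 g

n(AgNO3) = 0.02225 × 0.3050 = 6.786 × 10^-3 mol
Let x = n(NaCl), y = n(NaNO3).
Titrant: 1x = 6.786 × 10^-3;  mass: 58.44x + 84.99y = 0.7731
Solving, x = 6.786 × 10^-3 mol, y = 4.430 × 10^-3 mol
mass of NaCl = 6.786 × 10^-3 × 58.44 = 0.3966 g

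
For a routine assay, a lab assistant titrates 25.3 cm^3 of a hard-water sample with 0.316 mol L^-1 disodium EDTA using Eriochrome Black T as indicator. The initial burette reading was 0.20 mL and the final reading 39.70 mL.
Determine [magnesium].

0.493 mol/L

Mg^2+ + EDTA^4- → [Mg(EDTA)]^2-
n(EDTA) = 0.0395 L × 0.316 mol/L = 0.0125 mol
n(Mg2+) = 0.0125 mol (1:1 mole ratio)
[Mg2+] = 0.0125 mol / 0.0253 L = 0.493 mol/L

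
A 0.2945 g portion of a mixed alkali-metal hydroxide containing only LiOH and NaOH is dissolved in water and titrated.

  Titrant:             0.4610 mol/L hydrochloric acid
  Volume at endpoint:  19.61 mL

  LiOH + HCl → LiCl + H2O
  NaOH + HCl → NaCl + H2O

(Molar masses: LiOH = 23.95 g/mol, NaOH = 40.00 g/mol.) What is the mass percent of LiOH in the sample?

n(HCl) = 0.01961 × 0.4610 = 9.040 × 10^-3 mol
Let x = n(LiOH), y = n(NaOH).
Titrant: 1x + 1y = 9.040 × 10^-3;  mass: 23.95x + 40.00y = 0.2945
Solving, x = 4.181 × 10^-3 mol, y = 4.859 × 10^-3 mol
mass of LiOH = 4.181 × 10^-3 × 23.95 = 0.1001 g
% LiOH = 0.1001 / 0.2945 × 100 = 34.00 %

34.00 %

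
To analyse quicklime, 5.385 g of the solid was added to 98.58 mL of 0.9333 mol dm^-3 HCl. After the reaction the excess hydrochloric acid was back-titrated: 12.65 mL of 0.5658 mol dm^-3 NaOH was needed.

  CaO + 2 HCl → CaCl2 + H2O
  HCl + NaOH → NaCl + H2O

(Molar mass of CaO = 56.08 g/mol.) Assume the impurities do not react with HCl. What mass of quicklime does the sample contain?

2.379 g

n(HCl) added = 0.09858 × 0.9333 = 0.09200 mol
n(NaOH) used in back-titration = 0.01265 × 0.5658 = 7.157 × 10^-3 mol
n(HCl) left over = 7.157 × 10^-3 mol (1:1 ratio)
n(HCl) consumed by analyte = 0.09200 − 7.157 × 10^-3 = 0.08485 mol
From the 1:2 ratio, n(CaO) = 1/2 × 0.08485 = 0.04242 mol
mass of CaO = 0.04242 × 56.08 = 2.379 g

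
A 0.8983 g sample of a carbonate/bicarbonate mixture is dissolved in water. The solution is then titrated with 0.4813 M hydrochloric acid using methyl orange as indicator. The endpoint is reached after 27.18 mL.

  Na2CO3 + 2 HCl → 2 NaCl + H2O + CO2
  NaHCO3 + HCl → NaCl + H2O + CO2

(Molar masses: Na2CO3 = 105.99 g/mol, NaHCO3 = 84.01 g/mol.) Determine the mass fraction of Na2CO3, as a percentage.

n(HCl) = 0.02718 × 0.4813 = 0.01308 mol
Let x = n(Na2CO3), y = n(NaHCO3).
Titrant: 2x + 1y = 0.01308;  mass: 105.99x + 84.01y = 0.8983
Solving, x = 3.235 × 10^-3 mol, y = 6.611 × 10^-3 mol
mass of Na2CO3 = 3.235 × 10^-3 × 105.99 = 0.3429 g
% Na2CO3 = 0.3429 / 0.8983 × 100 = 38.18 %

38.18 %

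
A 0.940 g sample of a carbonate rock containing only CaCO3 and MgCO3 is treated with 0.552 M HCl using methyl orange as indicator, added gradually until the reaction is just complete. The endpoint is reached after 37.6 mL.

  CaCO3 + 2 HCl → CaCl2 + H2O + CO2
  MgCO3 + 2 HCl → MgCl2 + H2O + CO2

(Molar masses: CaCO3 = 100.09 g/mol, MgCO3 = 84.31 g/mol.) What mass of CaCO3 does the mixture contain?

0.413 g

n(HCl) = 0.0376 × 0.552 = 0.0208 mol
Let x = n(CaCO3), y = n(MgCO3).
Titrant: 2x + 2y = 0.0208;  mass: 100.09x + 84.31y = 0.940
Solving, x = 4.12 × 10^-3 mol, y = 6.25 × 10^-3 mol
mass of CaCO3 = 4.12 × 10^-3 × 100.09 = 0.413 g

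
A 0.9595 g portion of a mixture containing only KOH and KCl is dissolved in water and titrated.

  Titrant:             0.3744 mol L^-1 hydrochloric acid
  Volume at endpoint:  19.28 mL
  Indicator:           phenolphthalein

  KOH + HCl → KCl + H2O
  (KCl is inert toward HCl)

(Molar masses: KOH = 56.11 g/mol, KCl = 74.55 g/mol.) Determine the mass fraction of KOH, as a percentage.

42.21 %

n(HCl) = 0.01928 × 0.3744 = 7.218 × 10^-3 mol
Let x = n(KOH), y = n(KCl).
Titrant: 1x = 7.218 × 10^-3;  mass: 56.11x + 74.55y = 0.9595
Solving, x = 7.218 × 10^-3 mol, y = 7.438 × 10^-3 mol
mass of KOH = 7.218 × 10^-3 × 56.11 = 0.4050 g
% KOH = 0.4050 / 0.9595 × 100 = 42.21 %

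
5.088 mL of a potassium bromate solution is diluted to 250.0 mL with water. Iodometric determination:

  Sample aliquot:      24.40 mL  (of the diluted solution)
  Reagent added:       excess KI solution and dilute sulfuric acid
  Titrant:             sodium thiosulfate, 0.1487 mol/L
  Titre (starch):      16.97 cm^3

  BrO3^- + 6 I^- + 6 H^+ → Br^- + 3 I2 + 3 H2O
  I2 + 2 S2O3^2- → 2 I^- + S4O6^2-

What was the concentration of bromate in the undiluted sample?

n(S2O3^2-) = 0.01697 × 0.1487 = 2.523 × 10^-3 mol
n(I2) = n(S2O3^2-)/2 = 1.262 × 10^-3 mol
From the 1:3 ratio, n(BrO3^-) in the aliquot = 1/3 × 1.262 × 10^-3 = 4.206 × 10^-4 mol
[BrO3^-]_dilute = 4.206 × 10^-4 / 0.02440 = 0.01724 mol/L
[BrO3^-]_original = 0.01724 × 250.0/5.088 = 0.8469 mol/L

0.8469 mol/L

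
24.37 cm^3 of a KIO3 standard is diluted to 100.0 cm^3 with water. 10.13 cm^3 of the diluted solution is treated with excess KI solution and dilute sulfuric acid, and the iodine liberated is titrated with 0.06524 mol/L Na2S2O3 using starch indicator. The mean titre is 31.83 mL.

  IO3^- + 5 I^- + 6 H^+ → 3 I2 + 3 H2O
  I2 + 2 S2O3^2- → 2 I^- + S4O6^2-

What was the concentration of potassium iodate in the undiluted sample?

n(S2O3^2-) = 0.03183 × 0.06524 = 2.077 × 10^-3 mol
n(I2) = n(S2O3^2-)/2 = 1.038 × 10^-3 mol
From the 1:3 ratio, n(IO3^-) in the aliquot = 1/3 × 1.038 × 10^-3 = 3.461 × 10^-4 mol
[IO3^-]_dilute = 3.461 × 10^-4 / 0.01013 = 0.03417 mol/L
[IO3^-]_original = 0.03417 × 100.0/24.37 = 0.1402 mol/L

0.1402 mol/L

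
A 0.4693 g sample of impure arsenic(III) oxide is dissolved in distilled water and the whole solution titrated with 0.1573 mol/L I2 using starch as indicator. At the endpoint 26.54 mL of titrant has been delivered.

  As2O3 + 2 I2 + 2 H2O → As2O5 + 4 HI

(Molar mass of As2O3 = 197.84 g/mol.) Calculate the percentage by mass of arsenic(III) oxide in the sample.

88.00 %

n(I2) = 0.02654 L × 0.1573 mol/L = 4.175 × 10^-3 mol
From the 1:2 ratio, n(As2O3) = 1/2 × 4.175 × 10^-3 = 2.087 × 10^-3 mol
mass of As2O3 = 2.087 × 10^-3 × 197.84 g/mol = 0.4130 g
% As2O3 = 0.4130 / 0.4693 × 100 = 88.00 %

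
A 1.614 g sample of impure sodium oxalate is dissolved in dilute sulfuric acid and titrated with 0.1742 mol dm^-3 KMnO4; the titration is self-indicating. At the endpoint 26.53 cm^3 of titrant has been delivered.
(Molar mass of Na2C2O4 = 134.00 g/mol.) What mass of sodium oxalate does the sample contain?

1.548 g

2 MnO4^- + 5 C2O4^2- + 16 H^+ → 2 Mn^2+ + 10 CO2 + 8 H2O
n(KMnO4) = 0.02653 L × 0.1742 mol/L = 4.622 × 10^-3 mol
From the 5:2 ratio, n(Na2C2O4) = 5/2 × 4.622 × 10^-3 = 0.01155 mol
mass of Na2C2O4 = 0.01155 × 134.00 g/mol = 1.548 g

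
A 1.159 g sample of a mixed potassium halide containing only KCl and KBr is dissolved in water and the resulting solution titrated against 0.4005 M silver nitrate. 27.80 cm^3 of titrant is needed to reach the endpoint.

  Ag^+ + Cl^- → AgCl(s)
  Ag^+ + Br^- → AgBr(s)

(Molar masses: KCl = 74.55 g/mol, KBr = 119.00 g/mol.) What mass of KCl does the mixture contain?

0.2783 g

n(AgNO3) = 0.02780 × 0.4005 = 0.01113 mol
Let x = n(KCl), y = n(KBr).
Titrant: 1x + 1y = 0.01113;  mass: 74.55x + 119.00y = 1.159
Solving, x = 3.733 × 10^-3 mol, y = 7.401 × 10^-3 mol
mass of KCl = 3.733 × 10^-3 × 74.55 = 0.2783 g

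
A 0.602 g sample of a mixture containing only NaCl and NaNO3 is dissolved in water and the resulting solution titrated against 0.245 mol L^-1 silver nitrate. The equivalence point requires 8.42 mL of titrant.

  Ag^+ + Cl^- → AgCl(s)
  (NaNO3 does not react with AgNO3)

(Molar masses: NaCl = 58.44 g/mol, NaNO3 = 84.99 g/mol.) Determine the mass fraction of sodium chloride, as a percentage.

n(AgNO3) = 0.00842 × 0.245 = 2.06 × 10^-3 mol
Let x = n(NaCl), y = n(NaNO3).
Titrant: 1x = 2.06 × 10^-3;  mass: 58.44x + 84.99y = 0.602
Solving, x = 2.06 × 10^-3 mol, y = 5.66 × 10^-3 mol
mass of NaCl = 2.06 × 10^-3 × 58.44 = 0.121 g
% NaCl = 0.121 / 0.602 × 100 = 20.0 %

20.0 %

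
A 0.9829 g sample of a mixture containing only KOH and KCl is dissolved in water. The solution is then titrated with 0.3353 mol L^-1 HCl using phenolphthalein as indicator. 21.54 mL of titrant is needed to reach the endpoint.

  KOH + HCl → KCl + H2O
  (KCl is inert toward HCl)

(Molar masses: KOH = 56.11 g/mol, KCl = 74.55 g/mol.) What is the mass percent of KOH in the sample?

41.23 %

n(HCl) = 0.02154 × 0.3353 = 7.222 × 10^-3 mol
Let x = n(KOH), y = n(KCl).
Titrant: 1x = 7.222 × 10^-3;  mass: 56.11x + 74.55y = 0.9829
Solving, x = 7.222 × 10^-3 mol, y = 7.749 × 10^-3 mol
mass of KOH = 7.222 × 10^-3 × 56.11 = 0.4052 g
% KOH = 0.4052 / 0.9829 × 100 = 41.23 %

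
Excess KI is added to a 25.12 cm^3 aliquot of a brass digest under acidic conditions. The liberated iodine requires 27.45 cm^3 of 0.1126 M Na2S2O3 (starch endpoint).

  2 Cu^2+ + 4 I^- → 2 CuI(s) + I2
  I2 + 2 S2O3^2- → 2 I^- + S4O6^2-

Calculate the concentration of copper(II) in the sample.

0.1230 M

n(S2O3^2-) = 0.02745 × 0.1126 = 3.091 × 10^-3 mol
n(I2) = n(S2O3^2-)/2 = 1.545 × 10^-3 mol
From the 2:1 ratio, n(Cu2+) in the aliquot = 2/1 × 1.545 × 10^-3 = 3.091 × 10^-3 mol
[Cu2+] = 3.091 × 10^-3 / 0.02512 = 0.1230 mol/L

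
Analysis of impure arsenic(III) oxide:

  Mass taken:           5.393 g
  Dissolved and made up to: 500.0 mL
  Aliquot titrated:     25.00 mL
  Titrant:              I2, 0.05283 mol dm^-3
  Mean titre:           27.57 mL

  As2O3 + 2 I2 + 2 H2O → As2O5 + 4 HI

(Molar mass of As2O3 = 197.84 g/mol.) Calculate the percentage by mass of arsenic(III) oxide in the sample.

53.43 %

n(I2) per titration = 0.02757 × 0.05283 = 1.457 × 10^-3 mol
From the 1:2 ratio, n(As2O3) in each aliquot = 1/2 × 1.457 × 10^-3 = 7.283 × 10^-4 mol
n(As2O3) in the whole flask = 7.283 × 10^-4 × 500.0/25.00 = 0.01457 mol
mass of As2O3 = 0.01457 × 197.84 = 2.882 g
% As2O3 = 2.882 / 5.393 × 100 = 53.43 %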